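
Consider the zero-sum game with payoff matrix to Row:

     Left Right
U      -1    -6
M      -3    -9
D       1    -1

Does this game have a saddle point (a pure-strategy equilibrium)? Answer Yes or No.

Yes

Row minima: U → -6, M → -9, D → -1; maximin = -1.
Column maxima: Left → 1, Right → -1; minimax = -1.
maximin = minimax = -1, so a saddle point exists.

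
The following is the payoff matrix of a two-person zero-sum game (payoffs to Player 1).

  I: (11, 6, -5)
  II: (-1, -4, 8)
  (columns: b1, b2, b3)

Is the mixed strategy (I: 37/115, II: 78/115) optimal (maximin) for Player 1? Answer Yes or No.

No

Against b1 this mix gives (37/115)·11 + (78/115)·(-1) = 329/115.
Against b2 this mix gives (37/115)·6 + (78/115)·(-4) = -18/23.
Against b3 this mix gives (37/115)·(-5) + (78/115)·8 = 439/115.
Player 2 will play b2, holding Player 1 to -18/23. Shifting weight toward the row that does better against b2 would raise this floor (the equalizing mix achieves 28/23 against both b2 and b3), so the proposed strategy is not optimal.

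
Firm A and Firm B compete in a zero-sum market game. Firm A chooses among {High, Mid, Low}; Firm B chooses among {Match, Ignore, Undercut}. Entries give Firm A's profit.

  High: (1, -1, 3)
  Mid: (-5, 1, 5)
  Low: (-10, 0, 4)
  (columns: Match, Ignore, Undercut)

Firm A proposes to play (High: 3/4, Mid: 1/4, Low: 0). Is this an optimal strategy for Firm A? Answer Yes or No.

Yes

Against Match this mix gives (3/4)·1 + (1/4)·(-5) = -1/2.
Against Ignore this mix gives (3/4)·(-1) + (1/4)·1 = -1/2.
Against Undercut this mix gives (3/4)·3 + (1/4)·5 = 7/2.
All of Firm B's active replies (Match, Ignore) yield -1/2, and no column does worse for Firm A. The mix makes Firm B indifferent and guarantees -1/2, so it is optimal.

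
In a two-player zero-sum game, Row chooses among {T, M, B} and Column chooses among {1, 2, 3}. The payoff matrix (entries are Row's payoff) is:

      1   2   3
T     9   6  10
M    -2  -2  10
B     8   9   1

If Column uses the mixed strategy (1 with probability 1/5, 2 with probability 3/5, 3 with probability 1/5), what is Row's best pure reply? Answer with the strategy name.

Expected payoff of T: (1/5)·9 + (3/5)·6 + (1/5)·10 = 37/5.
Expected payoff of M: (1/5)·(-2) + (3/5)·(-2) + (1/5)·10 = 2/5.
Expected payoff of B: (1/5)·8 + (3/5)·9 + (1/5)·1 = 36/5.
The largest is 37/5, so Row's best response is T.

T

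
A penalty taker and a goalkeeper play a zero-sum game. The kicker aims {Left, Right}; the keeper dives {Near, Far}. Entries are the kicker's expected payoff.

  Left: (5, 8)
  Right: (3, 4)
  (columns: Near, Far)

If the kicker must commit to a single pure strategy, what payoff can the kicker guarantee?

Row minima: Left → 5, Right → 3.
The best of these is 5.

5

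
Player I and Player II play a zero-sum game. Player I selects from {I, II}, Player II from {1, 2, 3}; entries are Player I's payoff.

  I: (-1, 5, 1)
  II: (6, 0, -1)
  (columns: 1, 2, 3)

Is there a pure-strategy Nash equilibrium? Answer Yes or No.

Row minima: I → -1, II → -1; maximin = -1.
Column maxima: 1 → 6, 2 → 5, 3 → 1; minimax = 1.
-1 ≠ 1, so no pure-strategy equilibrium exists.

No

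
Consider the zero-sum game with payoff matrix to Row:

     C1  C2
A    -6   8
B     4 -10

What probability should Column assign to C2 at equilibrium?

5/14

Row minima: A → -6, B → -10; maximin = -6.
Column maxima: C1 → 4, C2 → 8; minimax = 4.
-6 ≠ 4, so there is no saddle point; optimal play is mixed.
Let Row play A with probability p. Expected payoff against C1: (-6)p + 4(1−p) = −10p + 4; against C2: 8p + (-10)(1−p) = 18p − 10.
Setting these equal: −10p + 4 = 18p − 10 ⇒ −28p = -14 ⇒ p = 1/2, and the value is (-10)·(1/2) + 4 = -1.
For Column: with q = P(C1), equating A's and B's payoffs gives −14q + 8 = 14q − 10 ⇒ q = 9/14.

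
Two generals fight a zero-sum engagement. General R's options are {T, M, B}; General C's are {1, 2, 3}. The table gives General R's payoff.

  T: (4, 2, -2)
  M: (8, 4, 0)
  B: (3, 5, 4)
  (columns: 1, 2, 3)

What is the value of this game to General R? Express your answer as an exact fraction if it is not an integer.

32/9

Row minima: T → -2, M → 0, B → 3; maximin = 3.
Column maxima: 1 → 8, 2 → 5, 3 → 4; minimax = 4.
3 ≠ 4, so there is no saddle point; optimal play is mixed.
T is strictly dominated by M, so General R never plays it.
2 is strictly dominated by 3 (it gives General R strictly more in every row), so General C never plays it.
On the remaining 2×2 (M, B vs 1, 3):
Let General R play M with probability p. Expected payoff against 1: 8p + 3(1−p) = 5p + 3; against 3: 0p + 4(1−p) = −4p + 4.
Setting these equal: 5p + 3 = −4p + 4 ⇒ 9p = 1 ⇒ p = 1/9, and the value is (5)·(1/9) + 3 = 32/9.
For General C: with q = P(1), equating M's and B's payoffs gives 8q = −q + 4 ⇒ q = 4/9.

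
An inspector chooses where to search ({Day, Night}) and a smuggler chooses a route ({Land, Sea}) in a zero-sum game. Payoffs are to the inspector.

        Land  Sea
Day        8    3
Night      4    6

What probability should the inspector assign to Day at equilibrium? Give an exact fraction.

2/7

Row minima: Day → 3, Night → 4; maximin = 4.
Column maxima: Land → 8, Sea → 6; minimax = 6.
4 ≠ 6, so there is no saddle point; optimal play is mixed.
Let the inspector play Day with probability p. Expected payoff against Land: 8p + 4(1−p) = 4p + 4; against Sea: 3p + 6(1−p) = −3p + 6.
Setting these equal: 4p + 4 = −3p + 6 ⇒ 7p = 2 ⇒ p = 2/7, and the value is (4)·(2/7) + 4 = 36/7.
For the smuggler: with q = P(Land), equating Day's and Night's payoffs gives 5q + 3 = −2q + 6 ⇒ q = 3/7.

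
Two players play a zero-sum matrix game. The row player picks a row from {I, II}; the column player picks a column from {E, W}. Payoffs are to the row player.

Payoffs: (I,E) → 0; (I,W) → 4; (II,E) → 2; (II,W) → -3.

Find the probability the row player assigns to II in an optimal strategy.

Row minima: I → 0, II → -3; maximin = 0.
Column maxima: E → 2, W → 4; minimax = 2.
0 ≠ 2, so there is no saddle point; optimal play is mixed.
Let the row player play I with probability p. Expected payoff against E: 0p + 2(1−p) = −2p + 2; against W: 4p + (-3)(1−p) = 7p − 3.
Setting these equal: −2p + 2 = 7p − 3 ⇒ −9p = -5 ⇒ p = 5/9, and the value is (-2)·(5/9) + 2 = 8/9.
For the column player: with q = P(E), equating I's and II's payoffs gives −4q + 4 = 5q − 3 ⇒ q = 7/9.

4/9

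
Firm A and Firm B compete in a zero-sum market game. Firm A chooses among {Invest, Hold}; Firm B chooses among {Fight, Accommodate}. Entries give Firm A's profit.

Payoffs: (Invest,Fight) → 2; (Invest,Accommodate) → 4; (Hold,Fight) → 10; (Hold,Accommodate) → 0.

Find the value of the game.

Row minima: Invest → 2, Hold → 0; maximin = 2.
Column maxima: Fight → 10, Accommodate → 4; minimax = 4.
2 ≠ 4, so there is no saddle point; optimal play is mixed.
Let Firm A play Invest with probability p. Expected payoff against Fight: 2p + 10(1−p) = −8p + 10; against Accommodate: 4p + 0(1−p) = 4p.
Setting these equal: −8p + 10 = 4p ⇒ −12p = -10 ⇒ p = 5/6, and the value is (-8)·(5/6) + 10 = 10/3.
For Firm B: with q = P(Fight), equating Invest's and Hold's payoffs gives −2q + 4 = 10q ⇒ q = 1/3.

10/3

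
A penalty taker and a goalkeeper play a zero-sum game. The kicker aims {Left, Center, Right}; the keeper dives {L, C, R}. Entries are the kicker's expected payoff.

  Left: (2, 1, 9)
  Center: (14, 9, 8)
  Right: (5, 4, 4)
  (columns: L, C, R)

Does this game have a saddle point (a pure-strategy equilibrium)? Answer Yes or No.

No

Row minima: Left → 1, Center → 8, Right → 4; maximin = 8.
Column maxima: L → 14, C → 9, R → 9; minimax = 9.
8 ≠ 9, so no pure-strategy equilibrium exists.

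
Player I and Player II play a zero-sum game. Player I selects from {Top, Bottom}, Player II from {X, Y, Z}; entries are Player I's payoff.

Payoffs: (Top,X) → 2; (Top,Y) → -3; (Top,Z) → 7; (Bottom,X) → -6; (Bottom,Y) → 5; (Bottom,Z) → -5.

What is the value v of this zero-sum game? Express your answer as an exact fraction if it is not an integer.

Row minima: Top → -3, Bottom → -6; maximin = -3.
Column maxima: X → 2, Y → 5, Z → 7; minimax = 2.
-3 ≠ 2, so there is no saddle point; optimal play is mixed.
Z is strictly dominated by X (it gives Player I strictly more in every row), so Player II never plays it.
On the remaining 2×2 (Top, Bottom vs X, Y):
Let Player I play Top with probability p. Expected payoff against X: 2p + (-6)(1−p) = 8p − 6; against Y: (-3)p + 5(1−p) = −8p + 5.
Setting these equal: 8p − 6 = −8p + 5 ⇒ 16p = 11 ⇒ p = 11/16, and the value is (8)·(11/16) − 6 = -1/2.
For Player II: with q = P(X), equating Top's and Bottom's payoffs gives 5q − 3 = −11q + 5 ⇒ q = 1/2.

-1/2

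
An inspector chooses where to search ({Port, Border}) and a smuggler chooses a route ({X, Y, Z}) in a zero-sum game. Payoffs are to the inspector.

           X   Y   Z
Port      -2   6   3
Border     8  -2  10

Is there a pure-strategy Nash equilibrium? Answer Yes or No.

No

Row minima: Port → -2, Border → -2; maximin = -2.
Column maxima: X → 8, Y → 6, Z → 10; minimax = 6.
-2 ≠ 6, so no pure-strategy equilibrium exists.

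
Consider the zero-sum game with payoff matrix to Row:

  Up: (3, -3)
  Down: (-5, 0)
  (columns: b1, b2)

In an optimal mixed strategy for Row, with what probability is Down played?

6/11

Row minima: Up → -3, Down → -5; maximin = -3.
Column maxima: b1 → 3, b2 → 0; minimax = 0.
-3 ≠ 0, so there is no saddle point; optimal play is mixed.
Let Row play Up with probability p. Expected payoff against b1: 3p + (-5)(1−p) = 8p − 5; against b2: (-3)p + 0(1−p) = −3p.
Setting these equal: 8p − 5 = −3p ⇒ 11p = 5 ⇒ p = 5/11, and the value is (8)·(5/11) − 5 = -15/11.
For Column: with q = P(b1), equating Up's and Down's payoffs gives 6q − 3 = −5q ⇒ q = 3/11.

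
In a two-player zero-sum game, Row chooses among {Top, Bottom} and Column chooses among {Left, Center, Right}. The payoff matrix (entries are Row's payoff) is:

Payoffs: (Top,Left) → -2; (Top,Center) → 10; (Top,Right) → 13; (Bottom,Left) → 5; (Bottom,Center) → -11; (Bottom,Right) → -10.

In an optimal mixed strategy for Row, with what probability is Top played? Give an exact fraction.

4/7

Row minima: Top → -2, Bottom → -11; maximin = -2.
Column maxima: Left → 5, Center → 10, Right → 13; minimax = 5.
-2 ≠ 5, so there is no saddle point; optimal play is mixed.
Right is strictly dominated by Center (it gives Row strictly more in every row), so Column never plays it.
On the remaining 2×2 (Top, Bottom vs Left, Center):
Let Row play Top with probability p. Expected payoff against Left: (-2)p + 5(1−p) = −7p + 5; against Center: 10p + (-11)(1−p) = 21p − 11.
Setting these equal: −7p + 5 = 21p − 11 ⇒ −28p = -16 ⇒ p = 4/7, and the value is (-7)·(4/7) + 5 = 1.
For Column: with q = P(Left), equating Top's and Bottom's payoffs gives −12q + 10 = 16q − 11 ⇒ q = 3/4.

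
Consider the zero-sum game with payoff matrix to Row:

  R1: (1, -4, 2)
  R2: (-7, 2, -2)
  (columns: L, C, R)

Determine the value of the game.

Row minima: R1 → -4, R2 → -7; maximin = -4.
Column maxima: L → 1, C → 2, R → 2; minimax = 1.
-4 ≠ 1, so there is no saddle point; optimal play is mixed.
R is strictly dominated by L (it gives Row strictly more in every row), so Column never plays it.
On the remaining 2×2 (R1, R2 vs L, C):
Let Row play R1 with probability p. Expected payoff against L: 1p + (-7)(1−p) = 8p − 7; against C: (-4)p + 2(1−p) = −6p + 2.
Setting these equal: 8p − 7 = −6p + 2 ⇒ 14p = 9 ⇒ p = 9/14, and the value is (8)·(9/14) − 7 = -13/7.
For Column: with q = P(L), equating R1's and R2's payoffs gives 5q − 4 = −9q + 2 ⇒ q = 3/7.

-13/7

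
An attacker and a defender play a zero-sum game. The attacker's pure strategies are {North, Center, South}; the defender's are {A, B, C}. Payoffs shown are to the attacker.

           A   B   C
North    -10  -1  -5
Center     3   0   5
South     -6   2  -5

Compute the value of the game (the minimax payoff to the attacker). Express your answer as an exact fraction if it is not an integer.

Row minima: North → -10, Center → 0, South → -6; maximin = 0.
Column maxima: A → 3, B → 2, C → 5; minimax = 2.
0 ≠ 2, so there is no saddle point; optimal play is mixed.
North is strictly dominated by Center, so the attacker never plays it.
C is strictly dominated by A (it gives the attacker strictly more in every row), so the defender never plays it.
On the remaining 2×2 (Center, South vs A, B):
Let the attacker play Center with probability p. Expected payoff against A: 3p + (-6)(1−p) = 9p − 6; against B: 0p + 2(1−p) = −2p + 2.
Setting these equal: 9p − 6 = −2p + 2 ⇒ 11p = 8 ⇒ p = 8/11, and the value is (9)·(8/11) − 6 = 6/11.
For the defender: with q = P(A), equating Center's and South's payoffs gives 3q = −8q + 2 ⇒ q = 2/11.

6/11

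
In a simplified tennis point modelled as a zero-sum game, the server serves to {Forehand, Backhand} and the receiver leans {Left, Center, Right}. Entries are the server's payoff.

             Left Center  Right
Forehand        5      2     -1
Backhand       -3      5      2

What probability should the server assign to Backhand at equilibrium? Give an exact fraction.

6/11

Row minima: Forehand → -1, Backhand → -3; maximin = -1.
Column maxima: Left → 5, Center → 5, Right → 2; minimax = 2.
-1 ≠ 2, so there is no saddle point; optimal play is mixed.
Center is strictly dominated by Right (it gives the server strictly more in every row), so the receiver never plays it.
On the remaining 2×2 (Forehand, Backhand vs Left, Right):
Let the server play Forehand with probability p. Expected payoff against Left: 5p + (-3)(1−p) = 8p − 3; against Right: (-1)p + 2(1−p) = −3p + 2.
Setting these equal: 8p − 3 = −3p + 2 ⇒ 11p = 5 ⇒ p = 5/11, and the value is (8)·(5/11) − 3 = 7/11.
For the receiver: with q = P(Left), equating Forehand's and Backhand's payoffs gives 6q − 1 = −5q + 2 ⇒ q = 3/11.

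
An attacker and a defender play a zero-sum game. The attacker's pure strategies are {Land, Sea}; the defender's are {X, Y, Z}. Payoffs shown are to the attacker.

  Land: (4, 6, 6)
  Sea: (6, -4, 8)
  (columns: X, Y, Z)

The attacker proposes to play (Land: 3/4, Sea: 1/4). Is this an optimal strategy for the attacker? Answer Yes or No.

Against X this mix gives (3/4)·4 + (1/4)·6 = 9/2.
Against Y this mix gives (3/4)·6 + (1/4)·(-4) = 7/2.
Against Z this mix gives (3/4)·6 + (1/4)·8 = 13/2.
The defender will play Y, holding the attacker to 7/2. Shifting weight toward the row that does better against Y would raise this floor (the equalizing mix achieves 13/3 against both Y and X), so the proposed strategy is not optimal.

No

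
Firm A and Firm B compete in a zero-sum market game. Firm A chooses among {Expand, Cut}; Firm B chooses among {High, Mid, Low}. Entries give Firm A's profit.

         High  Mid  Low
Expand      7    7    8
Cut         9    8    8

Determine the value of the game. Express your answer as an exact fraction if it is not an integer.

8

Row minima: Expand → 7, Cut → 8; maximin = 8.
Column maxima: High → 9, Mid → 8, Low → 8; minimax = 8.
Since maximin = minimax = 8, there is a saddle point and the value is 8.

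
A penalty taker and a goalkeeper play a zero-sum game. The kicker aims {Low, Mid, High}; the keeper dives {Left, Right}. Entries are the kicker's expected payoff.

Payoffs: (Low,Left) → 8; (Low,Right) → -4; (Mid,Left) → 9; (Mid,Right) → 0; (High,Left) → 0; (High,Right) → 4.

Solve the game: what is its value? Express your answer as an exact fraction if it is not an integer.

36/13

Row minima: Low → -4, Mid → 0, High → 0; maximin = 0.
Column maxima: Left → 9, Right → 4; minimax = 4.
0 ≠ 4, so there is no saddle point; optimal play is mixed.
Low is strictly dominated by Mid, so the kicker never plays it.
On the remaining 2×2 (Mid, High vs Left, Right):
Let the kicker play Mid with probability p. Expected payoff against Left: 9p + 0(1−p) = 9p; against Right: 0p + 4(1−p) = −4p + 4.
Setting these equal: 9p = −4p + 4 ⇒ 13p = 4 ⇒ p = 4/13, and the value is (9)·(4/13) = 36/13.
For the keeper: with q = P(Left), equating Mid's and High's payoffs gives 9q = −4q + 4 ⇒ q = 4/13.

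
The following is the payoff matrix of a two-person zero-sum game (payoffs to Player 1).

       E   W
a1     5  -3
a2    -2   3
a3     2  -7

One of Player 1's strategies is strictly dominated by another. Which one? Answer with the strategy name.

a3

a1 gives a strictly higher payoff than a3 against every column: 5 > 2, -3 > -7.
So a3 is strictly dominated and Player 1 never plays it.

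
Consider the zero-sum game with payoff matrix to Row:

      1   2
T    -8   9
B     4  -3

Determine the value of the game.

1/2

Row minima: T → -8, B → -3; maximin = -3.
Column maxima: 1 → 4, 2 → 9; minimax = 4.
-3 ≠ 4, so there is no saddle point; optimal play is mixed.
Let Row play T with probability p. Expected payoff against 1: (-8)p + 4(1−p) = −12p + 4; against 2: 9p + (-3)(1−p) = 12p − 3.
Setting these equal: −12p + 4 = 12p − 3 ⇒ −24p = -7 ⇒ p = 7/24, and the value is (-12)·(7/24) + 4 = 1/2.
For Column: with q = P(1), equating T's and B's payoffs gives −17q + 9 = 7q − 3 ⇒ q = 1/2.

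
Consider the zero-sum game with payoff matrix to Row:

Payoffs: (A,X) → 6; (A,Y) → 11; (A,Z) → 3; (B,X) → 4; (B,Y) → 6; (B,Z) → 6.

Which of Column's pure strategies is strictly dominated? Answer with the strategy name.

X holds Row's payoff strictly below Y in every row: 6 < 11, 4 < 6.
So Y is strictly dominated for Column.

Y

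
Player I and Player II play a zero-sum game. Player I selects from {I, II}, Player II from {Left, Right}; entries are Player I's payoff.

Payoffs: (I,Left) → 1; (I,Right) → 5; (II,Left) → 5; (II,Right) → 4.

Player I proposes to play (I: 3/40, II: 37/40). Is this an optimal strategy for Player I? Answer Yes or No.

Against Left this mix gives (3/40)·1 + (37/40)·5 = 47/10.
Against Right this mix gives (3/40)·5 + (37/40)·4 = 163/40.
Player II will play Right, holding Player I to 163/40. Shifting weight toward the row that does better against Right would raise this floor (the equalizing mix achieves 21/5 against both Right and Left), so the proposed strategy is not optimal.

No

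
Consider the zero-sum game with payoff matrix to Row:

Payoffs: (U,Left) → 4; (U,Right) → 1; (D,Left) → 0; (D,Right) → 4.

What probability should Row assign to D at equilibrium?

3/7

Row minima: U → 1, D → 0; maximin = 1.
Column maxima: Left → 4, Right → 4; minimax = 4.
1 ≠ 4, so there is no saddle point; optimal play is mixed.
Let Row play U with probability p. Expected payoff against Left: 4p + 0(1−p) = 4p; against Right: 1p + 4(1−p) = −3p + 4.
Setting these equal: 4p = −3p + 4 ⇒ 7p = 4 ⇒ p = 4/7, and the value is (4)·(4/7) = 16/7.
For Column: with q = P(Left), equating U's and D's payoffs gives 3q + 1 = −4q + 4 ⇒ q = 3/7.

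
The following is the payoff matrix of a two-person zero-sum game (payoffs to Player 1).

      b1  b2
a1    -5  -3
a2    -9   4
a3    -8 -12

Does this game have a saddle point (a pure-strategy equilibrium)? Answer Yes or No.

Yes

Row minima: a1 → -5, a2 → -9, a3 → -12; maximin = -5.
Column maxima: b1 → -5, b2 → 4; minimax = -5.
maximin = minimax = -5, so a saddle point exists.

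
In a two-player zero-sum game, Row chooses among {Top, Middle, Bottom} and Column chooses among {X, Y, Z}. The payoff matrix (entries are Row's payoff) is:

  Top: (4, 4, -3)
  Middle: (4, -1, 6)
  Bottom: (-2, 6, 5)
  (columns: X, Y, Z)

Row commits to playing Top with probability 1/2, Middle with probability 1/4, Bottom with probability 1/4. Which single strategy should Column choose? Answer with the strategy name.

Z

If Column plays X, Row's expected payoff is (1/2)·4 + (1/4)·4 + (1/4)·(-2) = 5/2.
If Column plays Y, Row's expected payoff is (1/2)·4 + (1/4)·(-1) + (1/4)·6 = 13/4.
If Column plays Z, Row's expected payoff is (1/2)·(-3) + (1/4)·6 + (1/4)·5 = 5/4.
Column minimizes Row's payoff; the smallest is 5/4, so the best response is Z.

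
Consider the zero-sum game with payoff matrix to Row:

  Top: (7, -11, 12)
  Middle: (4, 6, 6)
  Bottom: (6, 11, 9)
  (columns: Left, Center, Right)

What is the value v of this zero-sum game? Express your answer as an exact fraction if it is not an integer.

143/23

Row minima: Top → -11, Middle → 4, Bottom → 6; maximin = 6.
Column maxima: Left → 7, Center → 11, Right → 12; minimax = 7.
6 ≠ 7, so there is no saddle point; optimal play is mixed.
Middle is strictly dominated by Bottom, so Row never plays it.
Right is strictly dominated by Left (it gives Row strictly more in every row), so Column never plays it.
On the remaining 2×2 (Top, Bottom vs Left, Center):
Let Row play Top with probability p. Expected payoff against Left: 7p + 6(1−p) = p + 6; against Center: (-11)p + 11(1−p) = −22p + 11.
Setting these equal: p + 6 = −22p + 11 ⇒ 23p = 5 ⇒ p = 5/23, and the value is (1)·(5/23) + 6 = 143/23.
For Column: with q = P(Left), equating Top's and Bottom's payoffs gives 18q − 11 = −5q + 11 ⇒ q = 22/23.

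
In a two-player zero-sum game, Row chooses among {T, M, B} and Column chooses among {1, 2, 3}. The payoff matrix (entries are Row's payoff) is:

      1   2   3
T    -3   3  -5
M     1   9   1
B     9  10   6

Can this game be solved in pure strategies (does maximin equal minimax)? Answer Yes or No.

Row minima: T → -5, M → 1, B → 6; maximin = 6.
Column maxima: 1 → 9, 2 → 10, 3 → 6; minimax = 6.
maximin = minimax = 6, so a saddle point exists.

Yes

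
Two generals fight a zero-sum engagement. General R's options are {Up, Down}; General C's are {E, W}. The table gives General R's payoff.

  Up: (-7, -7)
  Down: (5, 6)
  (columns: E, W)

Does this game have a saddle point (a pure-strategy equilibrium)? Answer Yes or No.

Yes

Row minima: Up → -7, Down → 5; maximin = 5.
Column maxima: E → 5, W → 6; minimax = 5.
maximin = minimax = 5, so a saddle point exists.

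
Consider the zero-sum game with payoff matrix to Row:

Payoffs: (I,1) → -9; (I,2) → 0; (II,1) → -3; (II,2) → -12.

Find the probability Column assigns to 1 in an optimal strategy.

2/3

Row minima: I → -9, II → -12; maximin = -9.
Column maxima: 1 → -3, 2 → 0; minimax = -3.
-9 ≠ -3, so there is no saddle point; optimal play is mixed.
Let Row play I with probability p. Expected payoff against 1: (-9)p + (-3)(1−p) = −6p − 3; against 2: 0p + (-12)(1−p) = 12p − 12.
Setting these equal: −6p − 3 = 12p − 12 ⇒ −18p = -9 ⇒ p = 1/2, and the value is (-6)·(1/2) − 3 = -6.
For Column: with q = P(1), equating I's and II's payoffs gives −9q = 9q − 12 ⇒ q = 2/3.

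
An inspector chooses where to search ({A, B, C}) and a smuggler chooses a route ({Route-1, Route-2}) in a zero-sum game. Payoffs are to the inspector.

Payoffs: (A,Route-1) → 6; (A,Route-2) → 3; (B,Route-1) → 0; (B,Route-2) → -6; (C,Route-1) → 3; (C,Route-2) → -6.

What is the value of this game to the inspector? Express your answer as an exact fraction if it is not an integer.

3

Row minima: A → 3, B → -6, C → -6; maximin = 3.
Column maxima: Route-1 → 6, Route-2 → 3; minimax = 3.
Since maximin = minimax = 3, there is a saddle point and the value is 3.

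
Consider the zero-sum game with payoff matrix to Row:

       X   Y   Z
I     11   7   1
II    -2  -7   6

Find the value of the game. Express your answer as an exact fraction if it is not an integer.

49/19

Row minima: I → 1, II → -7; maximin = 1.
Column maxima: X → 11, Y → 7, Z → 6; minimax = 6.
1 ≠ 6, so there is no saddle point; optimal play is mixed.
X is strictly dominated by Y (it gives Row strictly more in every row), so Column never plays it.
On the remaining 2×2 (I, II vs Y, Z):
Let Row play I with probability p. Expected payoff against Y: 7p + (-7)(1−p) = 14p − 7; against Z: 1p + 6(1−p) = −5p + 6.
Setting these equal: 14p − 7 = −5p + 6 ⇒ 19p = 13 ⇒ p = 13/19, and the value is (14)·(13/19) − 7 = 49/19.
For Column: with q = P(Y), equating I's and II's payoffs gives 6q + 1 = −13q + 6 ⇒ q = 5/19.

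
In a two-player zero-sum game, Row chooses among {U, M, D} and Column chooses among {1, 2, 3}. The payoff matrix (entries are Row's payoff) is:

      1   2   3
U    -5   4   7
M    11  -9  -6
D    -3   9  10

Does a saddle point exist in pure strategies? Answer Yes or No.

Row minima: U → -5, M → -9, D → -3; maximin = -3.
Column maxima: 1 → 11, 2 → 9, 3 → 10; minimax = 9.
-3 ≠ 9, so no pure-strategy equilibrium exists.

No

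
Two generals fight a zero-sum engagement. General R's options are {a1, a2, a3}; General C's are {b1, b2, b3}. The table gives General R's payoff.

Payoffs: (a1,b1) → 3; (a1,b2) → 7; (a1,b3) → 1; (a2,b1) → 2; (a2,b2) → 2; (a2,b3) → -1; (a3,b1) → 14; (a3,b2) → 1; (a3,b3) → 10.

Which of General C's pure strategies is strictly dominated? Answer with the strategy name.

b3 holds General R's payoff strictly below b1 in every row: 1 < 3, -1 < 2, 10 < 14.
So b1 is strictly dominated for General C.

b1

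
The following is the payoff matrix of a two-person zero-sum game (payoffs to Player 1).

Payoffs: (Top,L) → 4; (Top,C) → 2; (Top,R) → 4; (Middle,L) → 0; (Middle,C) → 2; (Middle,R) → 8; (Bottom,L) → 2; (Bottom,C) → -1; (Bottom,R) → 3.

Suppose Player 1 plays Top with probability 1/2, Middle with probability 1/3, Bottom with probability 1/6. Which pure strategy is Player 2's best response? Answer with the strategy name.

C

If Player 2 plays L, Player 1's expected payoff is (1/2)·4 + (1/3)·0 + (1/6)·2 = 7/3.
If Player 2 plays C, Player 1's expected payoff is (1/2)·2 + (1/3)·2 + (1/6)·(-1) = 3/2.
If Player 2 plays R, Player 1's expected payoff is (1/2)·4 + (1/3)·8 + (1/6)·3 = 31/6.
Player 2 minimizes Player 1's payoff; the smallest is 3/2, so the best response is C.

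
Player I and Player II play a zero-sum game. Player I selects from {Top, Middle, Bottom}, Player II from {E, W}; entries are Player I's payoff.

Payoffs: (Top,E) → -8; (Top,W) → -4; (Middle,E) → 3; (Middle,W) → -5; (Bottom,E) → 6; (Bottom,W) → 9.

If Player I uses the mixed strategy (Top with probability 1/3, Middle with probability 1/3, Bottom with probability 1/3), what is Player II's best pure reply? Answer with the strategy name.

W

If Player II plays E, Player I's expected payoff is (1/3)·(-8) + (1/3)·3 + (1/3)·6 = 1/3.
If Player II plays W, Player I's expected payoff is (1/3)·(-4) + (1/3)·(-5) + (1/3)·9 = 0.
Player II minimizes Player I's payoff; the smallest is 0, so the best response is W.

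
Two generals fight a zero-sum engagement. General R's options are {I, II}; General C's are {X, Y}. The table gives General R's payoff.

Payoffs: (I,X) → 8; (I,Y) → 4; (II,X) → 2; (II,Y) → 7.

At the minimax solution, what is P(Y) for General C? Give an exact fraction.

2/3

Row minima: I → 4, II → 2; maximin = 4.
Column maxima: X → 8, Y → 7; minimax = 7.
4 ≠ 7, so there is no saddle point; optimal play is mixed.
Let General R play I with probability p. Expected payoff against X: 8p + 2(1−p) = 6p + 2; against Y: 4p + 7(1−p) = −3p + 7.
Setting these equal: 6p + 2 = −3p + 7 ⇒ 9p = 5 ⇒ p = 5/9, and the value is (6)·(5/9) + 2 = 16/3.
For General C: with q = P(X), equating I's and II's payoffs gives 4q + 4 = −5q + 7 ⇒ q = 1/3.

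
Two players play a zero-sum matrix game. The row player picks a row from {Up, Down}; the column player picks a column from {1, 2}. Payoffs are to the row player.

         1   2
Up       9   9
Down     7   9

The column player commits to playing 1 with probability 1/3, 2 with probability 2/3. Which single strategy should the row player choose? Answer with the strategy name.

Expected payoff of Up: (1/3)·9 + (2/3)·9 = 9.
Expected payoff of Down: (1/3)·7 + (2/3)·9 = 25/3.
The largest is 9, so the row player's best response is Up.

Up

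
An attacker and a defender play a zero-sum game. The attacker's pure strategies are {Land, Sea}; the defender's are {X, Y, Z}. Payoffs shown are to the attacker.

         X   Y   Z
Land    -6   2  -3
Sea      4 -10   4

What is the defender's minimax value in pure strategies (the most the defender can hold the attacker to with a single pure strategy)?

2

Column maxima: X → 4, Y → 2, Z → 4.
The smallest of these is 2.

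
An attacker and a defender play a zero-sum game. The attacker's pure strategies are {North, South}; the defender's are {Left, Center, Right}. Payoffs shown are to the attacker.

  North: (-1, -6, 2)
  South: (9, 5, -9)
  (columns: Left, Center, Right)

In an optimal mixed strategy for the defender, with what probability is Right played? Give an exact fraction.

1/2

Row minima: North → -6, South → -9; maximin = -6.
Column maxima: Left → 9, Center → 5, Right → 2; minimax = 2.
-6 ≠ 2, so there is no saddle point; optimal play is mixed.
Left is strictly dominated by Center (it gives the attacker strictly more in every row), so the defender never plays it.
On the remaining 2×2 (North, South vs Center, Right):
Let the attacker play North with probability p. Expected payoff against Center: (-6)p + 5(1−p) = −11p + 5; against Right: 2p + (-9)(1−p) = 11p − 9.
Setting these equal: −11p + 5 = 11p − 9 ⇒ −22p = -14 ⇒ p = 7/11, and the value is (-11)·(7/11) + 5 = -2.
For the defender: with q = P(Center), equating North's and South's payoffs gives −8q + 2 = 14q − 9 ⇒ q = 1/2.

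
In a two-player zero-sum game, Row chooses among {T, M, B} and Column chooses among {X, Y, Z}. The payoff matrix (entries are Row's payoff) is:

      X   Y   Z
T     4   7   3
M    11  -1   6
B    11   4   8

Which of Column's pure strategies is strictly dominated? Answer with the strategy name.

Z holds Row's payoff strictly below X in every row: 3 < 4, 6 < 11, 8 < 11.
So X is strictly dominated for Column.

X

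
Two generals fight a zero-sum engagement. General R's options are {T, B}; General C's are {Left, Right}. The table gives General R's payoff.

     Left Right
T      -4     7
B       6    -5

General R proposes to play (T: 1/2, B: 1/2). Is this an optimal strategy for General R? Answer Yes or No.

Yes

Against Left this mix gives (1/2)·(-4) + (1/2)·6 = 1.
Against Right this mix gives (1/2)·7 + (1/2)·(-5) = 1.
All of General C's active replies (Left, Right) yield 1, and no column does worse for General R. The mix makes General C indifferent and guarantees 1, so it is optimal.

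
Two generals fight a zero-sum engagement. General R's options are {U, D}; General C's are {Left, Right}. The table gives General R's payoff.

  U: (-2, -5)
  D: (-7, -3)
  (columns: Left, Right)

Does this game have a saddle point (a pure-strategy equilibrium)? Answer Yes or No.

No

Row minima: U → -5, D → -7; maximin = -5.
Column maxima: Left → -2, Right → -3; minimax = -3.
-5 ≠ -3, so no pure-strategy equilibrium exists.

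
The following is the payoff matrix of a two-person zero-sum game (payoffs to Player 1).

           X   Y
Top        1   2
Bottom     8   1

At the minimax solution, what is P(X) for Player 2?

1/8

Row minima: Top → 1, Bottom → 1; maximin = 1.
Column maxima: X → 8, Y → 2; minimax = 2.
1 ≠ 2, so there is no saddle point; optimal play is mixed.
Let Player 1 play Top with probability p. Expected payoff against X: 1p + 8(1−p) = −7p + 8; against Y: 2p + 1(1−p) = p + 1.
Setting these equal: −7p + 8 = p + 1 ⇒ −8p = -7 ⇒ p = 7/8, and the value is (-7)·(7/8) + 8 = 15/8.
For Player 2: with q = P(X), equating Top's and Bottom's payoffs gives −q + 2 = 7q + 1 ⇒ q = 1/8.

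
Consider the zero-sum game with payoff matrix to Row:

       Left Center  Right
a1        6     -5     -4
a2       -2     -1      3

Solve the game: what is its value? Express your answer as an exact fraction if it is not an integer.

Row minima: a1 → -5, a2 → -2; maximin = -2.
Column maxima: Left → 6, Center → -1, Right → 3; minimax = -1.
-2 ≠ -1, so there is no saddle point; optimal play is mixed.
Right is strictly dominated by Center (it gives Row strictly more in every row), so Column never plays it.
On the remaining 2×2 (a1, a2 vs Left, Center):
Let Row play a1 with probability p. Expected payoff against Left: 6p + (-2)(1−p) = 8p − 2; against Center: (-5)p + (-1)(1−p) = −4p − 1.
Setting these equal: 8p − 2 = −4p − 1 ⇒ 12p = 1 ⇒ p = 1/12, and the value is (8)·(1/12) − 2 = -4/3.
For Column: with q = P(Left), equating a1's and a2's payoffs gives 11q − 5 = −q − 1 ⇒ q = 1/3.

-4/3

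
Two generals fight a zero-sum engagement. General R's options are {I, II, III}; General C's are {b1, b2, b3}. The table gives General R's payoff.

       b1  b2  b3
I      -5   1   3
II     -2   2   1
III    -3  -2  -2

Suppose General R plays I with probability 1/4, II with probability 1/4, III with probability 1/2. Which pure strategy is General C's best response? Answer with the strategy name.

If General C plays b1, General R's expected payoff is (1/4)·(-5) + (1/4)·(-2) + (1/2)·(-3) = -13/4.
If General C plays b2, General R's expected payoff is (1/4)·1 + (1/4)·2 + (1/2)·(-2) = -1/4.
If General C plays b3, General R's expected payoff is (1/4)·3 + (1/4)·1 + (1/2)·(-2) = 0.
General C minimizes General R's payoff; the smallest is -13/4, so the best response is b1.

b1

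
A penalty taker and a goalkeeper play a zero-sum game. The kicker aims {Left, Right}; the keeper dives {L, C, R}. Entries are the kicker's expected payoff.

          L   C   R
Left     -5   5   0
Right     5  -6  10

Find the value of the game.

-5/21

Row minima: Left → -5, Right → -6; maximin = -5.
Column maxima: L → 5, C → 5, R → 10; minimax = 5.
-5 ≠ 5, so there is no saddle point; optimal play is mixed.
R is strictly dominated by L (it gives the kicker strictly more in every row), so the keeper never plays it.
On the remaining 2×2 (Left, Right vs L, C):
Let the kicker play Left with probability p. Expected payoff against L: (-5)p + 5(1−p) = −10p + 5; against C: 5p + (-6)(1−p) = 11p − 6.
Setting these equal: −10p + 5 = 11p − 6 ⇒ −21p = -11 ⇒ p = 11/21, and the value is (-10)·(11/21) + 5 = -5/21.
For the keeper: with q = P(L), equating Left's and Right's payoffs gives −10q + 5 = 11q − 6 ⇒ q = 11/21.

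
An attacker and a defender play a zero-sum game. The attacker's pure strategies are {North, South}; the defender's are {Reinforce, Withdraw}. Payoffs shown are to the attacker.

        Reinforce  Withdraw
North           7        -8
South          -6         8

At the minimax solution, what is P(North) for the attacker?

14/29

Row minima: North → -8, South → -6; maximin = -6.
Column maxima: Reinforce → 7, Withdraw → 8; minimax = 7.
-6 ≠ 7, so there is no saddle point; optimal play is mixed.
Let the attacker play North with probability p. Expected payoff against Reinforce: 7p + (-6)(1−p) = 13p − 6; against Withdraw: (-8)p + 8(1−p) = −16p + 8.
Setting these equal: 13p − 6 = −16p + 8 ⇒ 29p = 14 ⇒ p = 14/29, and the value is (13)·(14/29) − 6 = 8/29.
For the defender: with q = P(Reinforce), equating North's and South's payoffs gives 15q − 8 = −14q + 8 ⇒ q = 16/29.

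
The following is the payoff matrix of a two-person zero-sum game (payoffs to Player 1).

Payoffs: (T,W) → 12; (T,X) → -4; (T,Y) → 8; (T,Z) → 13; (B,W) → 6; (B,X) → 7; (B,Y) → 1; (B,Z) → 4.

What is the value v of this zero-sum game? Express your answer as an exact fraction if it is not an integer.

10/3

Row minima: T → -4, B → 1; maximin = 1.
Column maxima: W → 12, X → 7, Y → 8, Z → 13; minimax = 7.
1 ≠ 7, so there is no saddle point; optimal play is mixed.
W is strictly dominated by Y (it gives Player 1 strictly more in every row), so Player 2 never plays it.
Z is strictly dominated by Y (it gives Player 1 strictly more in every row), so Player 2 never plays it.
On the remaining 2×2 (T, B vs X, Y):
Let Player 1 play T with probability p. Expected payoff against X: (-4)p + 7(1−p) = −11p + 7; against Y: 8p + 1(1−p) = 7p + 1.
Setting these equal: −11p + 7 = 7p + 1 ⇒ −18p = -6 ⇒ p = 1/3, and the value is (-11)·(1/3) + 7 = 10/3.
For Player 2: with q = P(X), equating T's and B's payoffs gives −12q + 8 = 6q + 1 ⇒ q = 7/18.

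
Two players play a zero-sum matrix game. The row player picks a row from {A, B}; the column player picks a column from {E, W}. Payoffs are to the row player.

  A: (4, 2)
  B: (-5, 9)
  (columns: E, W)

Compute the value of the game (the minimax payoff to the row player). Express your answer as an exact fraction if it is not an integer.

23/8

Row minima: A → 2, B → -5; maximin = 2.
Column maxima: E → 4, W → 9; minimax = 4.
2 ≠ 4, so there is no saddle point; optimal play is mixed.
Let the row player play A with probability p. Expected payoff against E: 4p + (-5)(1−p) = 9p − 5; against W: 2p + 9(1−p) = −7p + 9.
Setting these equal: 9p − 5 = −7p + 9 ⇒ 16p = 14 ⇒ p = 7/8, and the value is (9)·(7/8) − 5 = 23/8.
For the column player: with q = P(E), equating A's and B's payoffs gives 2q + 2 = −14q + 9 ⇒ q = 7/16.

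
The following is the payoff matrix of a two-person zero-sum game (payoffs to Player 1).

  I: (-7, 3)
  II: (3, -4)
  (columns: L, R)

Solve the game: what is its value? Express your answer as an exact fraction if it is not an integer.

Row minima: I → -7, II → -4; maximin = -4.
Column maxima: L → 3, R → 3; minimax = 3.
-4 ≠ 3, so there is no saddle point; optimal play is mixed.
Let Player 1 play I with probability p. Expected payoff against L: (-7)p + 3(1−p) = −10p + 3; against R: 3p + (-4)(1−p) = 7p − 4.
Setting these equal: −10p + 3 = 7p − 4 ⇒ −17p = -7 ⇒ p = 7/17, and the value is (-10)·(7/17) + 3 = -19/17.
For Player 2: with q = P(L), equating I's and II's payoffs gives −10q + 3 = 7q − 4 ⇒ q = 7/17.

-19/17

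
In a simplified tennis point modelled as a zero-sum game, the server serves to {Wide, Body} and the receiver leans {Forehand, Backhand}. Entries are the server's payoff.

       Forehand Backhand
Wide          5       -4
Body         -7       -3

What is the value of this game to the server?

Row minima: Wide → -4, Body → -7; maximin = -4.
Column maxima: Forehand → 5, Backhand → -3; minimax = -3.
-4 ≠ -3, so there is no saddle point; optimal play is mixed.
Let the server play Wide with probability p. Expected payoff against Forehand: 5p + (-7)(1−p) = 12p − 7; against Backhand: (-4)p + (-3)(1−p) = −p − 3.
Setting these equal: 12p − 7 = −p − 3 ⇒ 13p = 4 ⇒ p = 4/13, and the value is (12)·(4/13) − 7 = -43/13.
For the receiver: with q = P(Forehand), equating Wide's and Body's payoffs gives 9q − 4 = −4q − 3 ⇒ q = 1/13.

-43/13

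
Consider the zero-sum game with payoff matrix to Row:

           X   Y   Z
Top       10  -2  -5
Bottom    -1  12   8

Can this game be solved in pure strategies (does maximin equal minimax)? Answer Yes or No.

Row minima: Top → -5, Bottom → -1; maximin = -1.
Column maxima: X → 10, Y → 12, Z → 8; minimax = 8.
-1 ≠ 8, so no pure-strategy equilibrium exists.

No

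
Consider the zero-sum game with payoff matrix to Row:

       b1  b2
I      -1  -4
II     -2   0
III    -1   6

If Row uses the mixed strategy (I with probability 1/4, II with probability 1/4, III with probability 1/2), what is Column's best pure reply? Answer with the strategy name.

b1

If Column plays b1, Row's expected payoff is (1/4)·(-1) + (1/4)·(-2) + (1/2)·(-1) = -5/4.
If Column plays b2, Row's expected payoff is (1/4)·(-4) + (1/4)·0 + (1/2)·6 = 2.
Column minimizes Row's payoff; the smallest is -5/4, so the best response is b1.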